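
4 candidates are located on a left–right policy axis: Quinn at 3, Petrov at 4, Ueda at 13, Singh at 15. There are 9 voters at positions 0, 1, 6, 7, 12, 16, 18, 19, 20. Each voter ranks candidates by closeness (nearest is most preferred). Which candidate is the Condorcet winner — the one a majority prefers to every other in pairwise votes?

With single-peaked preferences on a line, the Condorcet winner is the candidate closest to the median voter.
The median voter (position 12) is closest to Ueda at 13.
Check: Ueda vs Quinn — voters closer to Ueda: 5 of 9.

Ueda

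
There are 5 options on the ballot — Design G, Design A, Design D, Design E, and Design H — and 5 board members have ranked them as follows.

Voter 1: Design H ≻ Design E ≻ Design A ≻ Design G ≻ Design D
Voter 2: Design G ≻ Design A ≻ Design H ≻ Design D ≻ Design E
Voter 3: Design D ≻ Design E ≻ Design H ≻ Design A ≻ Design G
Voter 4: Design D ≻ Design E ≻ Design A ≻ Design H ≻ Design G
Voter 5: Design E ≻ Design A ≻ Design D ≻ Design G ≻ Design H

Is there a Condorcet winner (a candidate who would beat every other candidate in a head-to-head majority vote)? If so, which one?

Head-to-head results (5 voters total):
Design G vs Design A: Design A wins 4–1.
Design G vs Design D: Design D wins 3–2.
Design G vs Design E: Design E wins 4–1.
Design G vs Design H: Design H wins 3–2.
Design A vs Design D: Design A wins 3–2.
Design A vs Design E: Design E wins 4–1.
Design A vs Design H: Design A wins 3–2.
Design D vs Design E: Design D wins 3–2.
Design D vs Design H: Design D wins 3–2.
Design E vs Design H: Design E wins 3–2.
No candidate beats all others: Design A beats Design D beats Design E beats Design A, a majority cycle.

There is no Condorcet winner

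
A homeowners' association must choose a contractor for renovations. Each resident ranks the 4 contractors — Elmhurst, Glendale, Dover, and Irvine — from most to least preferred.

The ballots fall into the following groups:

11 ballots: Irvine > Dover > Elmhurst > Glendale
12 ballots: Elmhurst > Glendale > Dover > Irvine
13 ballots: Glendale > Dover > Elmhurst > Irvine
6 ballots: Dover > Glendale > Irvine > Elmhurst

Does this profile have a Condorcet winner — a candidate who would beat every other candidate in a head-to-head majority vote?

Head-to-head results (42 voters total):
Elmhurst vs Glendale: Elmhurst wins 23–19.
Elmhurst vs Dover: Dover wins 30–12.
Elmhurst vs Irvine: Elmhurst wins 25–17.
Glendale vs Dover: Glendale wins 25–17.
Glendale vs Irvine: Glendale wins 31–11.
Dover vs Irvine: Dover wins 31–11.
No candidate beats all others: Elmhurst beats Glendale beats Dover beats Elmhurst, a majority cycle.

No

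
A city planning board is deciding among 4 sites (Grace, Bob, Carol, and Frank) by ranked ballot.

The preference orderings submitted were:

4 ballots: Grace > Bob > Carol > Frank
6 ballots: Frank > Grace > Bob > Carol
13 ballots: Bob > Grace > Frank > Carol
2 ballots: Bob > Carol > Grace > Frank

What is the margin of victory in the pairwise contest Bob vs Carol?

25

Ballots ranking Bob above Carol: 4+6+13+2 = 25.
Ballots ranking Carol above Bob: 0.
Bob wins 25–0, a margin of 25.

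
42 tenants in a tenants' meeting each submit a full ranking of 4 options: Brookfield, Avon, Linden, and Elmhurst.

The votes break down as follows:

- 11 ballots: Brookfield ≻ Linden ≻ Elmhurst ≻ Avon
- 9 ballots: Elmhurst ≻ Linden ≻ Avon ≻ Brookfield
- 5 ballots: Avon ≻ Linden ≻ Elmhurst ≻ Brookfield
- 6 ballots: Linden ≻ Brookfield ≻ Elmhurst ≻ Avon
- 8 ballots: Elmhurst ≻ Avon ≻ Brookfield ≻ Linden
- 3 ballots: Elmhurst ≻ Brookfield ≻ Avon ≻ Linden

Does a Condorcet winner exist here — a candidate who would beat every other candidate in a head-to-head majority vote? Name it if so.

None — there is no Condorcet winner

Head-to-head results (42 voters total):
Brookfield vs Avon: Avon wins 22–20.
Brookfield vs Linden: Brookfield wins 22–20.
Brookfield vs Elmhurst: Elmhurst wins 25–17.
Avon vs Linden: Linden wins 26–16.
Avon vs Elmhurst: Elmhurst wins 37–5.
Linden vs Elmhurst: Linden wins 22–20.
No candidate beats all others: Brookfield beats Linden beats Avon beats Brookfield, a majority cycle.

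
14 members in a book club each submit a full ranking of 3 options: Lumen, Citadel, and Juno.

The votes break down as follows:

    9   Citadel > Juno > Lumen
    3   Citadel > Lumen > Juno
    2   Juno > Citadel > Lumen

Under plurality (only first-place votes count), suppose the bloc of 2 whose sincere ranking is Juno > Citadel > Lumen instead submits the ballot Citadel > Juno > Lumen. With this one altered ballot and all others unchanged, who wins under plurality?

Citadel

First-place totals with the altered ballot: Lumen 0, Citadel 14, Juno 0.
The winner is unchanged: still Citadel.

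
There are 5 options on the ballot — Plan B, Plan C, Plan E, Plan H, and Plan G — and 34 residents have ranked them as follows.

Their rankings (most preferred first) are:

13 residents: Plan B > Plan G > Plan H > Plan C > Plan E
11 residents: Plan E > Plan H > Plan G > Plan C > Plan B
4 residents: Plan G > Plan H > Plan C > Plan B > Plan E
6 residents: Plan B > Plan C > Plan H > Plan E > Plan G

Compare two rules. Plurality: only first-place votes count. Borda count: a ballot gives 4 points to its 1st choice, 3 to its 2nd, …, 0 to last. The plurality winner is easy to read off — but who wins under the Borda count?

Plurality first-place counts: Plan B 19, Plan C 0, Plan E 11, Plan H 0, Plan G 4 → Plan B.
Borda totals: Plan B 80, Plan C 50, Plan E 50, Plan H 83, Plan G 77 → Plan H.

Plan H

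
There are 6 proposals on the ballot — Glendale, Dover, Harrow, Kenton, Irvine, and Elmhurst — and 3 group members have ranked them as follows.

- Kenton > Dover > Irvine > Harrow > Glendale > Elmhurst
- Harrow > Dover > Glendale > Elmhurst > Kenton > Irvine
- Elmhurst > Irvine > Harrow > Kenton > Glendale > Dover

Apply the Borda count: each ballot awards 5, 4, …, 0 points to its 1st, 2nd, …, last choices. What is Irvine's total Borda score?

Borda scores:
  Glendale: 1 + 3 + 1 = 5
  Dover: 4 + 4 + 0 = 8
  Harrow: 2 + 5 + 3 = 10
  Kenton: 5 + 1 + 2 = 8
  Irvine: 3 + 0 + 4 = 7
  Elmhurst: 0 + 2 + 5 = 7

7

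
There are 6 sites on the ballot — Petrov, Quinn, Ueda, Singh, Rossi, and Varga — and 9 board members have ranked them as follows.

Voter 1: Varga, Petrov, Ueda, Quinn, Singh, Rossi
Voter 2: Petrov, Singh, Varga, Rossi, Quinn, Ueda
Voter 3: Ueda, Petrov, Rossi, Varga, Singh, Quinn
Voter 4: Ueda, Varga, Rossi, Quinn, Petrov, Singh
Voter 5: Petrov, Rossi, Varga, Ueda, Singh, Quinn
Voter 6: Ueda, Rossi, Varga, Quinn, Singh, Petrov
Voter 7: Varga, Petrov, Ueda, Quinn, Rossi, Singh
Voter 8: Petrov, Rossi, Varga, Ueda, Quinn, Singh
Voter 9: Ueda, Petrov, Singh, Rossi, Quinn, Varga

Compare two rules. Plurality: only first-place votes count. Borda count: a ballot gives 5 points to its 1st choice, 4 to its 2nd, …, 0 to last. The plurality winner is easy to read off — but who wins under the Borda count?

Plurality first-place counts: Petrov 3, Quinn 0, Ueda 4, Singh 0, Rossi 0, Varga 2 → Ueda.
Borda totals: Petrov 32, Quinn 11, Ueda 30, Singh 11, Rossi 23, Varga 28 → Petrov.

Petrov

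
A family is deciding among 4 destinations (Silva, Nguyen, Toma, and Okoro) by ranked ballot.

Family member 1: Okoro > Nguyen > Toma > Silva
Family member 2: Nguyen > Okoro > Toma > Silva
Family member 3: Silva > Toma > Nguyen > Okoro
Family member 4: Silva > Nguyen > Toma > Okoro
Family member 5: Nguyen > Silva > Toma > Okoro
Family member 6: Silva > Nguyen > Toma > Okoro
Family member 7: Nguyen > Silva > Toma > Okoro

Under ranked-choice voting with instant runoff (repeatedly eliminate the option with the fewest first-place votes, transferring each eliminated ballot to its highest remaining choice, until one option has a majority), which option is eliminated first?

Toma

Round 1: Silva 3, Nguyen 3, Okoro 1, Toma 0. Toma has the fewest and is eliminated.
Round 2: Silva 3, Nguyen 3, Okoro 1. Okoro has the fewest and is eliminated.
Round 3: Nguyen 4, Silva 3. Nguyen has a majority.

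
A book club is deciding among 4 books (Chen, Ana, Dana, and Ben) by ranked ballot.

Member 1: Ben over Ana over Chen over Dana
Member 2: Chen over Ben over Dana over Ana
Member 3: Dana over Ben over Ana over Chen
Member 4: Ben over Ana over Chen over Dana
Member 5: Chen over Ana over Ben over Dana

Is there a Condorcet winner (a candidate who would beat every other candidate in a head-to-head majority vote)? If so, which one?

Ben

Head-to-head results (5 voters total):
Chen vs Ana: Ana wins 3–2.
Chen vs Dana: Chen wins 4–1.
Chen vs Ben: Ben wins 3–2.
Ana vs Dana: Ana wins 3–2.
Ana vs Ben: Ben wins 4–1.
Dana vs Ben: Ben wins 4–1.
Ben beats each rival — Chen (3–2), Ana (4–1), Dana (4–1) — so Ben is the Condorcet winner.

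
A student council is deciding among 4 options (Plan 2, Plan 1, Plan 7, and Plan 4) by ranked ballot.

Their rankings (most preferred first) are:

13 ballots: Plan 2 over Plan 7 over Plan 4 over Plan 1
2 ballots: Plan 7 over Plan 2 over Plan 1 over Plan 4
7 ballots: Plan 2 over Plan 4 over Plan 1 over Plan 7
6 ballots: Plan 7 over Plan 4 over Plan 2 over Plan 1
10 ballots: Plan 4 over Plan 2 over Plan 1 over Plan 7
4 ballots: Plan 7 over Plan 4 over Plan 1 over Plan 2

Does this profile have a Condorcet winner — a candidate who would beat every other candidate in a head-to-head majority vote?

Head-to-head results (42 voters total):
Plan 2 vs Plan 1: Plan 2 wins 38–4.
Plan 2 vs Plan 7: Plan 2 wins 30–12.
Plan 2 vs Plan 4: Plan 2 wins 22–20.
Plan 1 vs Plan 7: Plan 7 wins 25–17.
Plan 1 vs Plan 4: Plan 4 wins 40–2.
Plan 7 vs Plan 4: Plan 7 wins 25–17.
Plan 2 beats each rival — Plan 1 (38–4), Plan 7 (30–12), Plan 4 (22–20) — so Plan 2 is the Condorcet winner.

Yes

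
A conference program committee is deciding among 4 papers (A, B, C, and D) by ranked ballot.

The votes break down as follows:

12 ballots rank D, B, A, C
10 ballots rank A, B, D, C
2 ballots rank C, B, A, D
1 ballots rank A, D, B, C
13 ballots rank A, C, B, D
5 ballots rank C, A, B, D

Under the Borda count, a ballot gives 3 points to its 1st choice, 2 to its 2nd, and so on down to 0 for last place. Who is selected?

Borda scores:
  A: 12·1 + 10·3 + 2·1 + 3 + 13·3 + 5·2 = 96
  B: 12·2 + 10·2 + 2·2 + 1 + 13·1 + 5·1 = 67
  C: 12·0 + 10·0 + 2·3 + 0 + 13·2 + 5·3 = 47
  D: 12·3 + 10·1 + 2·0 + 2 + 13·0 + 5·0 = 48
A has the highest total.

A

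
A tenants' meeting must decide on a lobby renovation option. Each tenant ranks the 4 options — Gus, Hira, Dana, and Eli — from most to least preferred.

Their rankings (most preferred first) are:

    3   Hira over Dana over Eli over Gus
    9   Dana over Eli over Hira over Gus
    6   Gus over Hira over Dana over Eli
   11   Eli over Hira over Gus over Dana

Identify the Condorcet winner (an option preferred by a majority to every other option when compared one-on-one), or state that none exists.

There is no Condorcet winner

Head-to-head results (29 voters total):
Gus vs Hira: Hira wins 23–6.
Gus vs Dana: Gus wins 17–12.
Gus vs Eli: Eli wins 23–6.
Hira vs Dana: Hira wins 20–9.
Hira vs Eli: Eli wins 20–9.
Dana vs Eli: Dana wins 18–11.
No candidate beats all others: Gus beats Dana beats Eli beats Gus, a majority cycle.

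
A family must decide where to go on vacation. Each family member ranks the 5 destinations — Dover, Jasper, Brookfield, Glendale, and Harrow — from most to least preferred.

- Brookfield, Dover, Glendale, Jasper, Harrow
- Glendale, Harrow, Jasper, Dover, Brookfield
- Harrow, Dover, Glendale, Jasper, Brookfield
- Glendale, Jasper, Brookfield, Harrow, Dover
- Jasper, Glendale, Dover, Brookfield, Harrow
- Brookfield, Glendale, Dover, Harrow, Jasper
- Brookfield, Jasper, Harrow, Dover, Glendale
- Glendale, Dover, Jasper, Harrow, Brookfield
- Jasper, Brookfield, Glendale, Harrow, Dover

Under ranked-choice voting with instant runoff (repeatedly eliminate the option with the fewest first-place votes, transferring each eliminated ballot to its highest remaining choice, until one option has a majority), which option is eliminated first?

Dover

Round 1: Brookfield 3, Glendale 3, Jasper 2, Harrow 1, Dover 0. Dover has the fewest and is eliminated.
Round 2: Brookfield 3, Glendale 3, Jasper 2, Harrow 1. Harrow has the fewest and is eliminated.
Round 3: Glendale 4, Brookfield 3, Jasper 2. Jasper has the fewest and is eliminated.
Round 4: Glendale 5, Brookfield 4. Glendale has a majority.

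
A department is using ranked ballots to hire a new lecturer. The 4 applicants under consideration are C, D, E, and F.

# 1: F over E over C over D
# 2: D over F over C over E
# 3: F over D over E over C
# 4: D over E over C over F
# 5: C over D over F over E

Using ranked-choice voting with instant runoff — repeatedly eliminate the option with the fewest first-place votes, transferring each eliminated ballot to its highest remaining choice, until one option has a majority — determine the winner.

D

Round 1: D 2, F 2, C 1, E 0. E has the fewest and is eliminated.
Round 2: D 2, F 2, C 1. C has the fewest and is eliminated.
Round 3: D 3, F 2. D has a majority.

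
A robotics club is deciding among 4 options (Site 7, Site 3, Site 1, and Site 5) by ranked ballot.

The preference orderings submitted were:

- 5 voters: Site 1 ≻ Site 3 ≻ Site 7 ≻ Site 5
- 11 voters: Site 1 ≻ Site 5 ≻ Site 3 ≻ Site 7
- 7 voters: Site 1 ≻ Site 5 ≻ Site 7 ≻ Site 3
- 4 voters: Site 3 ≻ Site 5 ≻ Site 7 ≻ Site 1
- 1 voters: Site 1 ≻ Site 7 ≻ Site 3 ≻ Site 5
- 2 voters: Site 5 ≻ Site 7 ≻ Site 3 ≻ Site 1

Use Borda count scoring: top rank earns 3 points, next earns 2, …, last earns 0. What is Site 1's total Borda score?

72

Borda scores:
  Site 7: 5·1 + 11·0 + 7·1 + 4·1 + 2 + 2·2 = 22
  Site 3: 5·2 + 11·1 + 7·0 + 4·3 + 1 + 2·1 = 36
  Site 1: 5·3 + 11·3 + 7·3 + 4·0 + 3 + 2·0 = 72
  Site 5: 5·0 + 11·2 + 7·2 + 4·2 + 0 + 2·3 = 50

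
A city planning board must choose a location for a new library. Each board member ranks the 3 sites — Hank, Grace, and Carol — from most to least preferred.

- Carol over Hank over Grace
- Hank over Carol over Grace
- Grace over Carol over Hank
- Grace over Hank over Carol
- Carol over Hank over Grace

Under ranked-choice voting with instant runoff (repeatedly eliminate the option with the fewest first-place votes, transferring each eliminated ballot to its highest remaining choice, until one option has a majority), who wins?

Round 1: Grace 2, Carol 2, Hank 1. Hank has the fewest and is eliminated.
Round 2: Carol 3, Grace 2. Carol has a majority.

Carol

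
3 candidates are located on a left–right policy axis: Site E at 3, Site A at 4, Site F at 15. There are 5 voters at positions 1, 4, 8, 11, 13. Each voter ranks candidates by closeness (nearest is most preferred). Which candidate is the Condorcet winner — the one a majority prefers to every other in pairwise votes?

With single-peaked preferences on a line, the Condorcet winner is the candidate closest to the median voter.
The median voter (position 8) is closest to Site A at 4.
Check: Site A vs Site E — voters closer to Site A: 4 of 5.

Site A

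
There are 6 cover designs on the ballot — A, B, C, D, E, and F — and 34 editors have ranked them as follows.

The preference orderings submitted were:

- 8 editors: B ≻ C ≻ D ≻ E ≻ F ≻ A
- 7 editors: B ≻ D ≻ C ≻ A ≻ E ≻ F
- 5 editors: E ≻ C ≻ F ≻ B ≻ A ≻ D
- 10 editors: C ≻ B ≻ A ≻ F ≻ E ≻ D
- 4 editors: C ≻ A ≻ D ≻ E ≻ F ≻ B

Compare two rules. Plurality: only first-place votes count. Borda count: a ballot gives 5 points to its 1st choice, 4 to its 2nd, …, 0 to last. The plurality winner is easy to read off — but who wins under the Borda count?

C

Plurality first-place counts: A 0, B 15, C 14, D 0, E 5, F 0 → B.
Borda totals: A 65, B 125, C 143, D 64, E 66, F 47 → C.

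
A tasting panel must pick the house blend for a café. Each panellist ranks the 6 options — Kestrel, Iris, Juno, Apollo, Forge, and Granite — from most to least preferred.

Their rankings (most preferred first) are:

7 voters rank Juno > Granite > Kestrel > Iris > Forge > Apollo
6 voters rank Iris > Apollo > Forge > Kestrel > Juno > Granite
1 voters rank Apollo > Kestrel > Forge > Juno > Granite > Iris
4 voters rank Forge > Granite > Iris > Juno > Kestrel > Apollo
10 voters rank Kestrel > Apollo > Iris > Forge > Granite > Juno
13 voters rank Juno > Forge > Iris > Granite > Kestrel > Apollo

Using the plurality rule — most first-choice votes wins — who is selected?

First-place vote totals:
  Kestrel: 10
  Iris: 6
  Juno: 20
  Apollo: 1
  Forge: 4
  Granite: 0
Juno has the most first-place votes.

Juno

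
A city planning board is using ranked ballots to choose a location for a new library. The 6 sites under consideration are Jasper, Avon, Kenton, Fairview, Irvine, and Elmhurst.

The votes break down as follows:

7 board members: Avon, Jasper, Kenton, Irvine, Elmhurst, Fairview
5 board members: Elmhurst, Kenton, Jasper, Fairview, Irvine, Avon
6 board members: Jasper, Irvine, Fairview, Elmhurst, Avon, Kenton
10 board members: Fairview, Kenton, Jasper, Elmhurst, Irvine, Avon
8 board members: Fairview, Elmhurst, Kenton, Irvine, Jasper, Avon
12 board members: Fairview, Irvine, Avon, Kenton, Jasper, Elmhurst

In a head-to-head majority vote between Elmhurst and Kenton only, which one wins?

Kenton

Ballots ranking Elmhurst above Kenton: 5+6+8 = 19.
Ballots ranking Kenton above Elmhurst: 7+10+12 = 29.
Kenton wins the head-to-head, 29–19.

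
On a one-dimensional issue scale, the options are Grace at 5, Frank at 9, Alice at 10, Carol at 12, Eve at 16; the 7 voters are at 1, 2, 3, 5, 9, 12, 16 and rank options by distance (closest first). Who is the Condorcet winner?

Grace

With single-peaked preferences on a line, the Condorcet winner is the candidate closest to the median voter.
The median voter (position 5) is closest to Grace at 5.
Check: Grace vs Eve — voters closer to Grace: 5 of 7.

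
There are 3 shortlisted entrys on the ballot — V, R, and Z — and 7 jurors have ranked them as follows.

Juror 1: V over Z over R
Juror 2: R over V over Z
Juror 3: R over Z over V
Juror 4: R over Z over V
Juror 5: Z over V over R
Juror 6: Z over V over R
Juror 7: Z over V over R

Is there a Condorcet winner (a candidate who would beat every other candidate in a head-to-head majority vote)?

Yes

Head-to-head results (7 voters total):
V vs R: V wins 4–3.
V vs Z: Z wins 5–2.
R vs Z: Z wins 4–3.
Z beats each rival — V (5–2), R (4–3) — so Z is the Condorcet winner.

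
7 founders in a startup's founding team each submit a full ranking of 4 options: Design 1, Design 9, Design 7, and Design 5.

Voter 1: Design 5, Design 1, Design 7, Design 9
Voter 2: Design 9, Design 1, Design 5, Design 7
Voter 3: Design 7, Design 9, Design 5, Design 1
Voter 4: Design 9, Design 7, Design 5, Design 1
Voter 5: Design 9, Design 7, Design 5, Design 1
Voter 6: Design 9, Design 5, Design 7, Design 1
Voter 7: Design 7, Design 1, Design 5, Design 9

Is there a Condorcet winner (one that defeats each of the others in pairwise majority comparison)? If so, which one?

Head-to-head results (7 voters total):
Design 1 vs Design 9: Design 9 wins 5–2.
Design 1 vs Design 7: Design 7 wins 5–2.
Design 1 vs Design 5: Design 5 wins 5–2.
Design 9 vs Design 7: Design 9 wins 4–3.
Design 9 vs Design 5: Design 9 wins 5–2.
Design 7 vs Design 5: Design 7 wins 4–3.
Design 9 beats each rival — Design 1 (5–2), Design 7 (4–3), Design 5 (5–2) — so Design 9 is the Condorcet winner.

Design 9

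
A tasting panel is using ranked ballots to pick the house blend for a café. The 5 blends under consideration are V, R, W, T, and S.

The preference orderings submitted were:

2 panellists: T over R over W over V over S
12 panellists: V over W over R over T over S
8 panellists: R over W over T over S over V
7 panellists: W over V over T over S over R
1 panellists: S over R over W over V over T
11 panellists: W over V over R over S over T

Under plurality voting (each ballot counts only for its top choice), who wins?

First-place vote totals:
  V: 12
  R: 8
  W: 18
  T: 2
  S: 1
W has the most first-place votes.

W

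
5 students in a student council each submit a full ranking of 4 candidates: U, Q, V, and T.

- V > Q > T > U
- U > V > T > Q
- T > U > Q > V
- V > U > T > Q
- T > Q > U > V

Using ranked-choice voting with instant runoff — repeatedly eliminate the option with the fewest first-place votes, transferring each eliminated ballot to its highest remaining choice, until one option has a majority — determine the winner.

Round 1: V 2, T 2, U 1, Q 0. Q has the fewest and is eliminated.
Round 2: V 2, T 2, U 1. U has the fewest and is eliminated.
Round 3: V 3, T 2. V has a majority.

V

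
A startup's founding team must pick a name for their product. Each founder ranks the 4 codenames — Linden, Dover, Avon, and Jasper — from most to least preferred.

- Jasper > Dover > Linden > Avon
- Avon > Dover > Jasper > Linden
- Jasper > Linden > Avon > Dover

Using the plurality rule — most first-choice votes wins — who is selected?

Jasper

First-place vote totals:
  Linden: 0
  Dover: 0
  Avon: 1
  Jasper: 2
Jasper has the most first-place votes.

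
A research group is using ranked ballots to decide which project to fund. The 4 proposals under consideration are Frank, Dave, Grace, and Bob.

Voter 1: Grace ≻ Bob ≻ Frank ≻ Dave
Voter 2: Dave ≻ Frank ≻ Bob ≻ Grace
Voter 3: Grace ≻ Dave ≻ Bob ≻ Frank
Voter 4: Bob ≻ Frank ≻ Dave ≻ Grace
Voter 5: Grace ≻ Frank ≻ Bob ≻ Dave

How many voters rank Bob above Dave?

Ballots ranking Bob above Dave: 3.
Ballots ranking Dave above Bob: 2.
So 3 of 5 voters prefer Bob to Dave.

3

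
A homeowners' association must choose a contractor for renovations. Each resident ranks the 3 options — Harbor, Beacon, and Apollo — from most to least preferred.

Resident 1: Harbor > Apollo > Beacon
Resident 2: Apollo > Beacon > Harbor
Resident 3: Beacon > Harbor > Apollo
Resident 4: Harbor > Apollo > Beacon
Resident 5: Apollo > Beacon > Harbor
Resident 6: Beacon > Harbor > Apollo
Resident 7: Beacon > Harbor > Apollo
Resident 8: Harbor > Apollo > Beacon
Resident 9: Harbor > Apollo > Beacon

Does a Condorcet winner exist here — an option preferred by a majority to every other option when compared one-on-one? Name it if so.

No Condorcet winner

Head-to-head results (9 voters total):
Harbor vs Beacon: Beacon wins 5–4.
Harbor vs Apollo: Harbor wins 7–2.
Beacon vs Apollo: Apollo wins 6–3.
No candidate beats all others: Harbor beats Apollo beats Beacon beats Harbor, a majority cycle.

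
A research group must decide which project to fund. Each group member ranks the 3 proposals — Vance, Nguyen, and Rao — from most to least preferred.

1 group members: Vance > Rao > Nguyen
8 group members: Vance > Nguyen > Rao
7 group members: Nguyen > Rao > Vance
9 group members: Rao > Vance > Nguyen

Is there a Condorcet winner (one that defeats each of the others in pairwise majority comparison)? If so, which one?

None — there is no Condorcet winner

Head-to-head results (25 voters total):
Vance vs Nguyen: Vance wins 18–7.
Vance vs Rao: Rao wins 16–9.
Nguyen vs Rao: Nguyen wins 15–10.
No candidate beats all others: Vance beats Nguyen beats Rao beats Vance, a majority cycle.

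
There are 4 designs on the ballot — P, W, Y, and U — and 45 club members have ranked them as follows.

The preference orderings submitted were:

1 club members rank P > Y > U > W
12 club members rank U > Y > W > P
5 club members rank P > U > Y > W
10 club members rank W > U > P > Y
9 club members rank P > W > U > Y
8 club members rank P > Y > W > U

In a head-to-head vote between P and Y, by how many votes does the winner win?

21

Ballots ranking P above Y: 1+5+10+9+8 = 33.
Ballots ranking Y above P: 12.
P wins 33–12, a margin of 21.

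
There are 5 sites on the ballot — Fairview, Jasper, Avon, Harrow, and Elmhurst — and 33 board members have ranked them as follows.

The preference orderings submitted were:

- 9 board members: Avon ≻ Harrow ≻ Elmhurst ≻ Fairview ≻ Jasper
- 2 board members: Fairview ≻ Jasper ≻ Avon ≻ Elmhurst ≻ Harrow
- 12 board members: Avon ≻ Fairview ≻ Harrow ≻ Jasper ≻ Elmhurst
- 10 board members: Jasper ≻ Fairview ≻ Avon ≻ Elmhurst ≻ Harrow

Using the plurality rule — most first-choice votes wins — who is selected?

First-place vote totals:
  Fairview: 2
  Jasper: 10
  Avon: 21
  Harrow: 0
  Elmhurst: 0
Avon has the most first-place votes.

Avon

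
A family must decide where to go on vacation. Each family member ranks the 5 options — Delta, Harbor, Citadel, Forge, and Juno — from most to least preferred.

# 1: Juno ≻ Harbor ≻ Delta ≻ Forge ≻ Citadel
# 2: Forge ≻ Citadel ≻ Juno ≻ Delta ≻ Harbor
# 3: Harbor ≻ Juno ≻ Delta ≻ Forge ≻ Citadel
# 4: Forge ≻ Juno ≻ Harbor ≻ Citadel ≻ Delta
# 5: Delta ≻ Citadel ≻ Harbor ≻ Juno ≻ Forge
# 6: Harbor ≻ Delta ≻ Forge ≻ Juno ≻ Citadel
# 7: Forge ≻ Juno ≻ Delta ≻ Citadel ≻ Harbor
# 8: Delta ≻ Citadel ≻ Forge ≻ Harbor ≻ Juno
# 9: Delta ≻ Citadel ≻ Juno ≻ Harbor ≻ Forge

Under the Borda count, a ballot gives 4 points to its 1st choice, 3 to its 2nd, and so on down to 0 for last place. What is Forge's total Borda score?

18

Borda scores:
  Delta: 2 + 1 + 2 + 0 + 4 + 3 + 2 + 4 + 4 = 22
  Harbor: 3 + 0 + 4 + 2 + 2 + 4 + 0 + 1 + 1 = 17
  Citadel: 0 + 3 + 0 + 1 + 3 + 0 + 1 + 3 + 3 = 14
  Forge: 1 + 4 + 1 + 4 + 0 + 2 + 4 + 2 + 0 = 18
  Juno: 4 + 2 + 3 + 3 + 1 + 1 + 3 + 0 + 2 = 19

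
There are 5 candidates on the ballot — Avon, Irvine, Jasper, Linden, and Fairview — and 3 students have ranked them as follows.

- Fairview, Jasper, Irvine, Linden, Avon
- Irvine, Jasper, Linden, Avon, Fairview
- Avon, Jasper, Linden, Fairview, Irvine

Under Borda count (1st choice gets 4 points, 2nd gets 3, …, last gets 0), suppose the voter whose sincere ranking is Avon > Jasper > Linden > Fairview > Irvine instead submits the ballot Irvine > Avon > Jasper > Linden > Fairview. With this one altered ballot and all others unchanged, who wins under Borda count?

Borda totals with the altered ballot: Avon 4, Irvine 10, Jasper 8, Linden 4, Fairview 4.
The switch changes the winner from Jasper to Irvine.

Irvine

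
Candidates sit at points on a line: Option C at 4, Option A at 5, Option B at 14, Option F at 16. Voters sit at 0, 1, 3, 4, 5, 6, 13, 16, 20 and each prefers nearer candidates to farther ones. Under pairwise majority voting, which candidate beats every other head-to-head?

With single-peaked preferences on a line, the Condorcet winner is the candidate closest to the median voter.
The median voter (position 5) is closest to Option A at 5.
Check: Option A vs Option B — voters closer to Option A: 6 of 9.

Option A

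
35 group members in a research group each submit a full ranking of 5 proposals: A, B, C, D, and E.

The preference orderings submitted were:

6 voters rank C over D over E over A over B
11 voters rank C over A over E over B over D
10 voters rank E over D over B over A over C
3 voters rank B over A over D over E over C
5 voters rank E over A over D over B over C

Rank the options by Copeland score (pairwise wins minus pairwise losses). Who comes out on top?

Pairwise results:
  A vs B: A wins 22–13.
  A vs C: A wins 18–17.
  A vs D: A wins 19–16.
  A vs E: E wins 21–14.
  B vs C: B wins 18–17.
  B vs D: D wins 21–14.
  B vs E: E wins 32–3.
  C vs D: D wins 18–17.
  C vs E: E wins 18–17.
  D vs E: E wins 26–9.
Copeland scores (wins − losses):
  A: 3 − 1 = 2
  B: 1 − 3 = -2
  C: 0 − 4 = -4
  D: 2 − 2 = 0
  E: 4 − 0 = 4
E has the best Copeland score.

E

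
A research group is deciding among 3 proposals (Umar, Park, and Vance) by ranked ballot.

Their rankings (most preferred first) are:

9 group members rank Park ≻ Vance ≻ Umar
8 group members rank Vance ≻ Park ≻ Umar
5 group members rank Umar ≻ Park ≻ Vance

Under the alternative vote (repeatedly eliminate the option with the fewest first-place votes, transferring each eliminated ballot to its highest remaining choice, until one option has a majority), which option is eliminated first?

Round 1: Park 9, Vance 8, Umar 5. Umar has the fewest and is eliminated.
Round 2: Park 14, Vance 8. Park has a majority.

Umar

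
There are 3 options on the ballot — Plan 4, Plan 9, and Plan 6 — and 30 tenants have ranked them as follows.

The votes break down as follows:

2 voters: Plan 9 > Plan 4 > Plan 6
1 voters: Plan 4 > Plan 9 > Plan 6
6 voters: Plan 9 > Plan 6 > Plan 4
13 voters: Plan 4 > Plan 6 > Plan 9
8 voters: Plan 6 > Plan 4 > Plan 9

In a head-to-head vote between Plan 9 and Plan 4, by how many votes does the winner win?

14

Ballots ranking Plan 9 above Plan 4: 2+6 = 8.
Ballots ranking Plan 4 above Plan 9: 1+13+8 = 22.
Plan 4 wins 22–8, a margin of 14.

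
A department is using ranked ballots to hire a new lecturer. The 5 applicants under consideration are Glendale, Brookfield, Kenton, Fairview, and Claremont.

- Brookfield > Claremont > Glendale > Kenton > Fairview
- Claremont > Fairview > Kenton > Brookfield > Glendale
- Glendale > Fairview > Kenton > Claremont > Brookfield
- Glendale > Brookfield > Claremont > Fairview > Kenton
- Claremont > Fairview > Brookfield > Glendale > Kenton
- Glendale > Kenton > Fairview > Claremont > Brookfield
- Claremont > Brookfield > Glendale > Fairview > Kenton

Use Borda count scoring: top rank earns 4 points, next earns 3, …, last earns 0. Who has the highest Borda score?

Borda scores:
  Glendale: 2 + 0 + 4 + 4 + 1 + 4 + 2 = 17
  Brookfield: 4 + 1 + 0 + 3 + 2 + 0 + 3 = 13
  Kenton: 1 + 2 + 2 + 0 + 0 + 3 + 0 = 8
  Fairview: 0 + 3 + 3 + 1 + 3 + 2 + 1 = 13
  Claremont: 3 + 4 + 1 + 2 + 4 + 1 + 4 = 19
Claremont has the highest total.

Claremont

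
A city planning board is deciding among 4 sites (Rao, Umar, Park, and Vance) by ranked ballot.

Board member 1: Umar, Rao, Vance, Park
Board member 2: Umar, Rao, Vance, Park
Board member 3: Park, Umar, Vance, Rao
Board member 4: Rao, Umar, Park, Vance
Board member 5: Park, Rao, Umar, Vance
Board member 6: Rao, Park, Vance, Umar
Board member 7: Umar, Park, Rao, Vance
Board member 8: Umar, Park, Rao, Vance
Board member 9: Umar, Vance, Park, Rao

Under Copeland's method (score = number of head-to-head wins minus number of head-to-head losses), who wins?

Pairwise results:
  Rao vs Umar: Umar wins 6–3.
  Rao vs Park: Park wins 5–4.
  Rao vs Vance: Rao wins 7–2.
  Umar vs Park: Umar wins 6–3.
  Umar vs Vance: Umar wins 8–1.
  Park vs Vance: Park wins 6–3.
Copeland scores (wins − losses):
  Rao: 1 − 2 = -1
  Umar: 3 − 0 = 3
  Park: 2 − 1 = 1
  Vance: 0 − 3 = -3
Umar has the best Copeland score.

Umar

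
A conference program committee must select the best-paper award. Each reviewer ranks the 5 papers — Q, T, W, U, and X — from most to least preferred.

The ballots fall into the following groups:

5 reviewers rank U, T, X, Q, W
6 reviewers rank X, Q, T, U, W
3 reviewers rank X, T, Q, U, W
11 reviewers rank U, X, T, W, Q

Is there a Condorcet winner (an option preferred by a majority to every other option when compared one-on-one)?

Head-to-head results (25 voters total):
Q vs T: T wins 19–6.
Q vs W: Q wins 14–11.
Q vs U: U wins 16–9.
Q vs X: X wins 25–0.
T vs W: T wins 25–0.
T vs U: U wins 16–9.
T vs X: X wins 20–5.
W vs U: U wins 25–0.
W vs X: X wins 25–0.
U vs X: U wins 16–9.
U beats each rival — Q (16–9), T (16–9), W (25–0), X (16–9) — so U is the Condorcet winner.

Yes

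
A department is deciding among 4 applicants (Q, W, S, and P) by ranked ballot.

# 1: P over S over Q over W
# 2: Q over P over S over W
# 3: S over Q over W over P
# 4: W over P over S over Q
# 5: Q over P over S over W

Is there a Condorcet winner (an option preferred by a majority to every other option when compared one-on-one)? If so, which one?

Head-to-head results (5 voters total):
Q vs W: Q wins 4–1.
Q vs S: S wins 3–2.
Q vs P: Q wins 3–2.
W vs S: S wins 4–1.
W vs P: P wins 3–2.
S vs P: P wins 4–1.
No candidate beats all others: Q beats P beats S beats Q, a majority cycle.

There is no Condorcet winner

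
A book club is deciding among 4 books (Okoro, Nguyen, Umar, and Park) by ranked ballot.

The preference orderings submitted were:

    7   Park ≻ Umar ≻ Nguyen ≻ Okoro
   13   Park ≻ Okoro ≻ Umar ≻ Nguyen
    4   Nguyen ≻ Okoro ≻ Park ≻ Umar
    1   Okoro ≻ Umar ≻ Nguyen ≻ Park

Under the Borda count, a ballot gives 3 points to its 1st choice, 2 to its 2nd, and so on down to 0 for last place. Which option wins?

Park

Borda scores:
  Okoro: 7·0 + 13·2 + 4·2 + 3 = 37
  Nguyen: 7·1 + 13·0 + 4·3 + 1 = 20
  Umar: 7·2 + 13·1 + 4·0 + 2 = 29
  Park: 7·3 + 13·3 + 4·1 + 0 = 64
Park has the highest total.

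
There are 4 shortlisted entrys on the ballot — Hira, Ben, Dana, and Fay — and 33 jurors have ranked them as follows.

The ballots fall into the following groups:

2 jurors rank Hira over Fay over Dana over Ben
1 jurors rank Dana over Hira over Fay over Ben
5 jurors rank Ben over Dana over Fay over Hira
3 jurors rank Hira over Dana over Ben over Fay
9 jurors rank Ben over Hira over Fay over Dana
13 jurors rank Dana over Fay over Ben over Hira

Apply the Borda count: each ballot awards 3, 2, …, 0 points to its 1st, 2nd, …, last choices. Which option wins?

Borda scores:
  Hira: 2·3 + 2 + 5·0 + 3·3 + 9·2 + 13·0 = 35
  Ben: 2·0 + 0 + 5·3 + 3·1 + 9·3 + 13·1 = 58
  Dana: 2·1 + 3 + 5·2 + 3·2 + 9·0 + 13·3 = 60
  Fay: 2·2 + 1 + 5·1 + 3·0 + 9·1 + 13·2 = 45
Dana has the highest total.

Dana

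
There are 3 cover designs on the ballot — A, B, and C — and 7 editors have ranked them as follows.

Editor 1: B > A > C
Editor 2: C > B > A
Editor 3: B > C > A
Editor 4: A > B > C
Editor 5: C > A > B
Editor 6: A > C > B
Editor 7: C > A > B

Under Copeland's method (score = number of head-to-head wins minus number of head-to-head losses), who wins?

C

Pairwise results:
  A vs B: A wins 4–3.
  A vs C: C wins 4–3.
  B vs C: C wins 4–3.
Copeland scores (wins − losses):
  A: 1 − 1 = 0
  B: 0 − 2 = -2
  C: 2 − 0 = 2
C has the best Copeland score.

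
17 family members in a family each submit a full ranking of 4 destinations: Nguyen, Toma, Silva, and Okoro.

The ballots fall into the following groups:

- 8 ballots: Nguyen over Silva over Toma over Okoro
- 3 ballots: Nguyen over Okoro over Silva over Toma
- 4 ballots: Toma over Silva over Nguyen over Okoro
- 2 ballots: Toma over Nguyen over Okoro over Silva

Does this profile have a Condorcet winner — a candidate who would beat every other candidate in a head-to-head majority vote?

Head-to-head results (17 voters total):
Nguyen vs Toma: Nguyen wins 11–6.
Nguyen vs Silva: Nguyen wins 13–4.
Nguyen vs Okoro: Nguyen wins 17–0.
Toma vs Silva: Silva wins 11–6.
Toma vs Okoro: Toma wins 14–3.
Silva vs Okoro: Silva wins 12–5.
Nguyen beats each rival — Toma (11–6), Silva (13–4), Okoro (17–0) — so Nguyen is the Condorcet winner.

Yes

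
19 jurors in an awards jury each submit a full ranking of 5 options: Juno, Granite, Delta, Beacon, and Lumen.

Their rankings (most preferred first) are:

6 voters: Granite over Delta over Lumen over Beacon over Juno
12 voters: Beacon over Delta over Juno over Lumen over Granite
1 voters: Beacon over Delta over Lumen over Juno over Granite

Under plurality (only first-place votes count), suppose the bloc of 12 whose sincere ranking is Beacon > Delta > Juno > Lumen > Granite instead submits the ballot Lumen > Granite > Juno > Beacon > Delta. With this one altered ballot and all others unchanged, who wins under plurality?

First-place totals with the altered ballot: Juno 0, Granite 6, Delta 0, Beacon 1, Lumen 12.
The switch changes the winner from Beacon to Lumen.

Lumen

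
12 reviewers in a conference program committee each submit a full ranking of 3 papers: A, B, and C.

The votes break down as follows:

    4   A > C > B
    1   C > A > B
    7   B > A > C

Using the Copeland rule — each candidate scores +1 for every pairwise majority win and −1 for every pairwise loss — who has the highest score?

Pairwise results:
  A vs B: B wins 7–5.
  A vs C: A wins 11–1.
  B vs C: B wins 7–5.
Copeland scores (wins − losses):
  A: 1 − 1 = 0
  B: 2 − 0 = 2
  C: 0 − 2 = -2
B has the best Copeland score.

B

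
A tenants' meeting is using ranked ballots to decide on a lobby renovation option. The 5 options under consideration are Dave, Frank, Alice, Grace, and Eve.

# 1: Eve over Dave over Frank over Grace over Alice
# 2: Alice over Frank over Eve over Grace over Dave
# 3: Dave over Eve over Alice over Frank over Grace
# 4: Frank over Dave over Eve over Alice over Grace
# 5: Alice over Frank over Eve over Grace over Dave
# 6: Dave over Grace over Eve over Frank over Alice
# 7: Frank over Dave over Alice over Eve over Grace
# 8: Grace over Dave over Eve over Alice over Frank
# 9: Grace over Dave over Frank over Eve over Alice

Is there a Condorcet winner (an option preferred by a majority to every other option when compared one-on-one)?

Yes

Head-to-head results (9 voters total):
Dave vs Frank: Dave wins 5–4.
Dave vs Alice: Dave wins 7–2.
Dave vs Grace: Dave wins 5–4.
Dave vs Eve: Dave wins 6–3.
Frank vs Alice: Frank wins 5–4.
Frank vs Grace: Frank wins 6–3.
Frank vs Eve: Frank wins 5–4.
Alice vs Grace: Alice wins 5–4.
Alice vs Eve: Eve wins 6–3.
Grace vs Eve: Eve wins 6–3.
Dave beats each rival — Frank (5–4), Alice (7–2), Grace (5–4), Eve (6–3) — so Dave is the Condorcet winner.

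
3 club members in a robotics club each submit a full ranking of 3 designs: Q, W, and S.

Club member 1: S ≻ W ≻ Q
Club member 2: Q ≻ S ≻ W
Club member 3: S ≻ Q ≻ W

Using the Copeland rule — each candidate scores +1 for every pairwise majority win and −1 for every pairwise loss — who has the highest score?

S

Pairwise results:
  Q vs W: Q wins 2–1.
  Q vs S: S wins 2–1.
  W vs S: S wins 3–0.
Copeland scores (wins − losses):
  Q: 1 − 1 = 0
  W: 0 − 2 = -2
  S: 2 − 0 = 2
S has the best Copeland score.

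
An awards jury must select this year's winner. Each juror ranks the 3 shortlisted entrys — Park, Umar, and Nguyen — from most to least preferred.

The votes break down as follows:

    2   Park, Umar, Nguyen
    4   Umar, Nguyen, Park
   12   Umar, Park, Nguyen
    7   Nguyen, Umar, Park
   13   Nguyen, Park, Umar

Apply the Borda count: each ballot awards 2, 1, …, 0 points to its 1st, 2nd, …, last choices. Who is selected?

Nguyen

Borda scores:
  Park: 2·2 + 4·0 + 12·1 + 7·0 + 13·1 = 29
  Umar: 2·1 + 4·2 + 12·2 + 7·1 + 13·0 = 41
  Nguyen: 2·0 + 4·1 + 12·0 + 7·2 + 13·2 = 44
Nguyen has the highest total.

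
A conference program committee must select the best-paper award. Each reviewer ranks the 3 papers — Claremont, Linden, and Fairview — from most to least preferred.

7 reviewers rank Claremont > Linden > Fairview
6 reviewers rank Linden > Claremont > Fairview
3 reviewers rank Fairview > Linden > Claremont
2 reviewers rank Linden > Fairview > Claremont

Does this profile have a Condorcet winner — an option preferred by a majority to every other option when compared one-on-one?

Yes

Head-to-head results (18 voters total):
Claremont vs Linden: Linden wins 11–7.
Claremont vs Fairview: Claremont wins 13–5.
Linden vs Fairview: Linden wins 15–3.
Linden beats each rival — Claremont (11–7), Fairview (15–3) — so Linden is the Condorcet winner.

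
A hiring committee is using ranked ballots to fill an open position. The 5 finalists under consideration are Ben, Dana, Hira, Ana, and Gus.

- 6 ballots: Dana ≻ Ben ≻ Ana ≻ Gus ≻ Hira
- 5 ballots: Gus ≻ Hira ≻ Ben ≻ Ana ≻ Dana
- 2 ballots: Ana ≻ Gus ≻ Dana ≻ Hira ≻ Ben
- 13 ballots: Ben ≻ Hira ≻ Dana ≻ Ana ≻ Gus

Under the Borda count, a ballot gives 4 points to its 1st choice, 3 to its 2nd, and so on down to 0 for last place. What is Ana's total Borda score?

38

Borda scores:
  Ben: 6·3 + 5·2 + 2·0 + 13·4 = 80
  Dana: 6·4 + 5·0 + 2·2 + 13·2 = 54
  Hira: 6·0 + 5·3 + 2·1 + 13·3 = 56
  Ana: 6·2 + 5·1 + 2·4 + 13·1 = 38
  Gus: 6·1 + 5·4 + 2·3 + 13·0 = 32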